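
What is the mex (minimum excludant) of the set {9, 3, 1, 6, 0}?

2

The values 0, 1 are all present; 2 is the first non-negative integer missing from the set.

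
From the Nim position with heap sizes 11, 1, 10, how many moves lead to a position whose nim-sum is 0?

0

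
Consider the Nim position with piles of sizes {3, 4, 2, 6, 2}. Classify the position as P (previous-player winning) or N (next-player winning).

Nim-sum: 3 ^ 4 ^ 2 ^ 6 ^ 2 = 1.
The nim-sum is 1 ≠ 0, so this is an N-position: the player to move can win.

N-position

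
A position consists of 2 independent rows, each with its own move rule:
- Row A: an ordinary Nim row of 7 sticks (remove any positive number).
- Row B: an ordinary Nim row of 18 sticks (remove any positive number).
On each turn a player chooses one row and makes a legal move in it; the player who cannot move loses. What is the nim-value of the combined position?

Row A is a plain Nim row of size 7, so its Grundy value is 7.
Row B is a plain Nim row of size 18, so its Grundy value is 18.
By the Sprague-Grundy theorem, the Grundy value of a sum of independent games is the XOR of the component values.
Combined value = 7 ⊕ 18 = 21.

21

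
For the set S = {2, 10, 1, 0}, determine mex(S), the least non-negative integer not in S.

3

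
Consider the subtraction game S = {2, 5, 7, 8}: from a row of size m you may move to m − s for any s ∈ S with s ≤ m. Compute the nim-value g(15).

1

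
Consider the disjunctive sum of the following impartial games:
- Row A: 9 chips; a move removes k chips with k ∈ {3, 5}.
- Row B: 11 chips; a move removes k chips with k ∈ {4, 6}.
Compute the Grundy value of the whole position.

0

For row A, compute g(0), g(1), … with moves {3, 5}:
g(0) = mex{} = 0
g(1) = mex{} = 0
g(2) = mex{} = 0
g(3) = mex{0} = 1
g(4) = mex{0} = 1
g(5) = mex{0} = 1
g(6) = mex{0,1} = 2
g(7) = mex{0,1} = 2
g(8) = mex{1} = 0
g(9) = mex{1,2} = 0
So g(9) = 0.
Grundy values for row B (subtraction set {4, 6}):
g(0) = mex{} = 0
g(1) = mex{} = 0
g(2) = mex{} = 0
g(3) = mex{} = 0
g(4) = mex{0} = 1
g(5) = mex{0} = 1
g(6) = mex{0} = 1
g(7) = mex{0} = 1
g(8) = mex{0,1} = 2
g(9) = mex{0,1} = 2
g(10) = mex{1} = 0
g(11) = mex{1} = 0
So g(11) = 0.
By the Sprague-Grundy theorem, the Grundy value of a sum of independent games is the XOR of the component values.
Combined value = 0 XOR 0 = 0.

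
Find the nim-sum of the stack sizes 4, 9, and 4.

Compute the nim-sum pairwise:
4 XOR 9 = 13
13 XOR 4 = 9

9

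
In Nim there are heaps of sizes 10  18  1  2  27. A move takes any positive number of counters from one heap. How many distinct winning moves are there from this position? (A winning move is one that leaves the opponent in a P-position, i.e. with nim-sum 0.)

Write each in binary and XOR column by column:
  01010  (10)
  10010  (18)
  00001  (1)
  00010  (2)
  11011  (27)
  -----
  00000  (0)
The nim-sum is already 0, so every move leaves a nonzero nim-sum — there are no winning moves.

0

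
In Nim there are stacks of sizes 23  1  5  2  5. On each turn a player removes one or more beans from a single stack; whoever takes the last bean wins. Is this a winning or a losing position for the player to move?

Winning position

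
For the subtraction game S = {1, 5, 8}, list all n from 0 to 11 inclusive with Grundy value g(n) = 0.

0, 2, 4, 6

Grundy values for subtraction set {1, 5, 8}:
g(0) = mex{} = 0
g(1) = mex{0} = 1
g(2) = mex{1} = 0
g(3) = mex{0} = 1
g(4) = mex{1} = 0
g(5) = mex{0} = 1
g(6) = mex{1} = 0
g(7) = mex{0} = 1
g(8) = mex{0,1} = 2
g(9) = mex{0,1,2} = 3
g(10) = mex{0,1,3} = 2
g(11) = mex{0,1,2} = 3
The P-positions (g = 0) in 0..11 are 0, 2, 4, 6.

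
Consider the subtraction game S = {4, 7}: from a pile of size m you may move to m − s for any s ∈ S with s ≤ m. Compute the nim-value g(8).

Build the Grundy sequence with g(k) = mex{g(k−s) : s ∈ {4, 7}, s ≤ k}:
k:     0  1  2  3  4  5  6  7  8
g(k):  0  0  0  0  1  1  1  1  2
So g(8) = 2.

2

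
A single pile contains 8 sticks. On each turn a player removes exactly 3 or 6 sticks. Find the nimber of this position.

2

Grundy values for subtraction set {3, 6}:
g(0) = mex{} = 0
g(1) = mex{} = 0
g(2) = mex{} = 0
g(3) = mex{0} = 1
g(4) = mex{0} = 1
g(5) = mex{0} = 1
g(6) = mex{0,1} = 2
g(7) = mex{0,1} = 2
g(8) = mex{0,1} = 2
So g(8) = 2.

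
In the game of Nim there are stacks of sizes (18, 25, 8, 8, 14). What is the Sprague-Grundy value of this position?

5

Bitwise XOR of the heap sizes:
  10010  (18)
  11001  (25)
  01000  (8)
  01000  (8)
  01110  (14)
  -----
  00101  (5)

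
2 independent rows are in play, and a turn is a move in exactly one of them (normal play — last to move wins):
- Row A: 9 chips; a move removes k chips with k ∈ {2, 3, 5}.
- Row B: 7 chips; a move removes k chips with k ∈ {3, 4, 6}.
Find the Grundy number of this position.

3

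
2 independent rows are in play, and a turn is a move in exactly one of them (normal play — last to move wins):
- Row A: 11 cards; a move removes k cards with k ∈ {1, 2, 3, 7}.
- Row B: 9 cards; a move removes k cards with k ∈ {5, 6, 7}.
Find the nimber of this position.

2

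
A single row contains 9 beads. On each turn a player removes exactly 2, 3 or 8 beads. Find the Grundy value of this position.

2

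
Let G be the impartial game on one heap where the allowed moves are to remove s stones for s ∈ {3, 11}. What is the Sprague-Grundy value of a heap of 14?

Compute g(0), g(1), … for moves {3, 11}:
g(0) = mex{} = 0
g(1) = mex{} = 0
g(2) = mex{} = 0
g(3) = mex{0} = 1
g(4) = mex{0} = 1
g(5) = mex{0} = 1
g(6) = mex{1} = 0
g(7) = mex{1} = 0
g(8) = mex{1} = 0
g(9) = mex{0} = 1
g(10) = mex{0} = 1
g(11) = mex{0} = 1
g(12) = mex{0,1} = 2
g(13) = mex{0,1} = 2
g(14) = mex{1} = 0
So g(14) = 0.

0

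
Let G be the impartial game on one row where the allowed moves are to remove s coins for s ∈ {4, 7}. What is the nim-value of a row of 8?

2

Compute g(0), g(1), … for moves {4, 7}:
k:     0  1  2  3  4  5  6  7  8
g(k):  0  0  0  0  1  1  1  1  2
So g(8) = 2.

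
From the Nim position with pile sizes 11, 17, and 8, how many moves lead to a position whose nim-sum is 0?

1

Bitwise XOR of the heap sizes:
  01011  (11)
  10001  (17)
  01000  (8)
  -----
  10010  (18)
The overall nim-sum is X = 18. A pile of size p has a winning move iff p XOR X < p (reduce it to p XOR X).
  11: 11 XOR 18 = 25 ≥ 11 — no move.
  17: 17 XOR 18 = 3 < 17 — winning move (to 3).
  8: 8 XOR 18 = 26 ≥ 8 — no move.
That gives 1 winning move.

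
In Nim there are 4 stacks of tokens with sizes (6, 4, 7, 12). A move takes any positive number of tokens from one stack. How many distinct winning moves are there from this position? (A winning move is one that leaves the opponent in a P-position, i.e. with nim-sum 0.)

Nim-sum: 6 XOR 4 XOR 7 XOR 12 = 9.
The overall nim-sum is X = 9. A stack of size p has a winning move iff p XOR X < p (reduce it to p XOR X).
  6: 6 XOR 9 = 15 ≥ 6 — no move.
  4: 4 XOR 9 = 13 ≥ 4 — no move.
  7: 7 XOR 9 = 14 ≥ 7 — no move.
  12: 12 XOR 9 = 5 < 12 — winning move (to 5).
That gives 1 winning move.

1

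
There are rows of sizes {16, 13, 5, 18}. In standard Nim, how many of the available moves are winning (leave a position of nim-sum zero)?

1

In binary:
  10000  (16)
  01101  (13)
  00101  (5)
  10010  (18)
  -----
  01010  (10)
The overall nim-sum is X = 10. A row of size p has a winning move iff p XOR X < p (reduce it to p XOR X).
  16: 16 XOR 10 = 26 ≥ 16 — no move.
  13: 13 XOR 10 = 7 < 13 — winning move (to 7).
  5: 5 XOR 10 = 15 ≥ 5 — no move.
  18: 18 XOR 10 = 24 ≥ 18 — no move.
That gives 1 winning move.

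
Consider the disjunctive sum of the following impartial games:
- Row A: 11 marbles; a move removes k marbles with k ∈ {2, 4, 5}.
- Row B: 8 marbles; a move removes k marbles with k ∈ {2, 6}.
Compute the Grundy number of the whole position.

For row A, compute g(0), g(1), … with moves {2, 4, 5}:
k:     0  1  2  3  4  5  6  7  8  9 10 11
g(k):  0  0  1  1  2  2  3  0  0  1  1  2
So g(11) = 2.
For row B, compute g(0), g(1), … with moves {2, 6}:
k:     0  1  2  3  4  5  6  7  8
g(k):  0  0  1  1  0  0  1  1  0
So g(8) = 0.
By the Sprague-Grundy theorem, the Grundy value of a sum of independent games is the XOR of the component values.
Combined value = 2 XOR 0 = 2.

2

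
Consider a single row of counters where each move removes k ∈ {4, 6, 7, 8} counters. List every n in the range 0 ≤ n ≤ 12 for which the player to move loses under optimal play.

0, 1, 2, 3, 12

Build the Grundy sequence with g(k) = mex{g(k−s) : s ∈ {4, 6, 7, 8}, s ≤ k}:
k:     0  1  2  3  4  5  6  7  8  9 10 11 12
g(k):  0  0  0  0  1  1  1  1  2  2  2  2  0
The P-positions (g = 0) in 0..12 are 0, 1, 2, 3, 12.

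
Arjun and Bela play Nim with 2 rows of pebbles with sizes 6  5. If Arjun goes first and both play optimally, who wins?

Arjun wins

Nim-sum: 6 ^ 5 = 3.
The nim-sum is 3 ≠ 0, so this is an N-position: the player to move can win; Arjun has a winning move.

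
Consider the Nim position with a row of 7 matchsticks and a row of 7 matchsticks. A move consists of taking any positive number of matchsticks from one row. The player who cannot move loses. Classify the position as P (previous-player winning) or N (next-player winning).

P-position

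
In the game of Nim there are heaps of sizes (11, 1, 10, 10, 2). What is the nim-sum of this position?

8

Compute the nim-sum pairwise:
11 ⊕ 1 = 10
10 ⊕ 10 = 0
0 ⊕ 10 = 10
10 ⊕ 2 = 8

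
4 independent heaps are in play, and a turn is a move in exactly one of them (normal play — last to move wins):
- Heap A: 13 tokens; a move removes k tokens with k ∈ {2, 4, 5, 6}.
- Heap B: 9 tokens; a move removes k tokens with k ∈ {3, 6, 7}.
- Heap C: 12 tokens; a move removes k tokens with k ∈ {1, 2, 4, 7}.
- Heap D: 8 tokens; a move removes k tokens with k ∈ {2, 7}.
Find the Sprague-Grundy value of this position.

For heap A, compute g(0), g(1), … with moves {2, 4, 5, 6}:
k:     0  1  2  3  4  5  6  7  8  9 10 11 12 13
g(k):  0  0  1  1  2  2  3  3  0  0  1  1  2  2
So g(13) = 2.
Grundy values for heap B (subtraction set {3, 6, 7}):
k:     0  1  2  3  4  5  6  7  8  9
g(k):  0  0  0  1  1  1  2  2  2  3
So g(9) = 3.
Build the Grundy sequence for heap C with g(k) = mex{g(k−s) : s ∈ {1, 2, 4, 7}, s ≤ k}:
k:     0  1  2  3  4  5  6  7  8  9 10 11 12
g(k):  0  1  2  0  1  2  0  1  2  0  1  2  0
So g(12) = 0.
For heap D, compute g(0), g(1), … with moves {2, 7}:
g(0) = mex{} = 0
g(1) = mex{} = 0
g(2) = mex{0} = 1
g(3) = mex{0} = 1
g(4) = mex{1} = 0
g(5) = mex{1} = 0
g(6) = mex{0} = 1
g(7) = mex{0} = 1
g(8) = mex{0,1} = 2
So g(8) = 2.
By the Sprague-Grundy theorem, the Grundy value of a sum of independent games is the XOR of the component values.
Combined value = 2 ⊕ 3 ⊕ 0 ⊕ 2 = 3.

3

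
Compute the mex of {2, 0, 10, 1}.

3

The values 0, 1, 2 are all present; 3 is the first non-negative integer missing from the set.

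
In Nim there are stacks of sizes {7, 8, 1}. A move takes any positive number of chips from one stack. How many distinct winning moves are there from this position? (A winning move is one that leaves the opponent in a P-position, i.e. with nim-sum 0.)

1

Write each in binary and XOR column by column:
  0111  (7)
  1000  (8)
  0001  (1)
  ----
  1110  (14)
The overall nim-sum is X = 14. A stack of size p has a winning move iff p XOR X < p (reduce it to p XOR X).
  7: 7 XOR 14 = 9 ≥ 7 — no move.
  8: 8 XOR 14 = 6 < 8 — winning move (to 6).
  1: 1 XOR 14 = 15 ≥ 1 — no move.
That gives 1 winning move.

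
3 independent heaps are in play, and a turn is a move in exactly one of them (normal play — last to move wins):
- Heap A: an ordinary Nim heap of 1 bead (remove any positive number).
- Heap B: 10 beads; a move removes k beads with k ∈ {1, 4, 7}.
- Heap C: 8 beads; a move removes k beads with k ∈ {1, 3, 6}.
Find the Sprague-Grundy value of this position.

3

Heap A is a plain Nim heap of size 1, so its Grundy value is 1.
Build the Grundy sequence for heap B with g(k) = mex{g(k−s) : s ∈ {1, 4, 7}, s ≤ k}:
g(0) = mex{} = 0
g(1) = mex{0} = 1
g(2) = mex{1} = 0
g(3) = mex{0} = 1
g(4) = mex{0,1} = 2
g(5) = mex{1,2} = 0
g(6) = mex{0} = 1
g(7) = mex{0,1} = 2
g(8) = mex{1,2} = 0
g(9) = mex{0} = 1
g(10) = mex{1} = 0
So g(10) = 0.
For heap C, compute g(0), g(1), … with moves {1, 3, 6}:
k:     0  1  2  3  4  5  6  7  8
g(k):  0  1  0  1  0  1  2  3  2
So g(8) = 2.
The value of a disjunctive sum is the nim-sum of the parts.
Combined value = 1 ⊕ 0 ⊕ 2 = 3.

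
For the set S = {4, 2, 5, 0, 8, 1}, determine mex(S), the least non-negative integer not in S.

3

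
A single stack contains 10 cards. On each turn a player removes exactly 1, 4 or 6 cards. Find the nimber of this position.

0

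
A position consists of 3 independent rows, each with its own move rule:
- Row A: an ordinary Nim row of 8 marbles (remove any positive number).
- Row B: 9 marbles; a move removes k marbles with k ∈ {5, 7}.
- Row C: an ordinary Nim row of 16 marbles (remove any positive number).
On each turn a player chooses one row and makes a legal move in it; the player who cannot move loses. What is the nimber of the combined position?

Row A is a plain Nim row of size 8, so its Grundy value is 8.
For row B, compute g(0), g(1), … with moves {5, 7}:
g(0) = mex{} = 0
g(1) = mex{} = 0
g(2) = mex{} = 0
g(3) = mex{} = 0
g(4) = mex{} = 0
g(5) = mex{0} = 1
g(6) = mex{0} = 1
g(7) = mex{0} = 1
g(8) = mex{0} = 1
g(9) = mex{0} = 1
So g(9) = 1.
Row C is a plain Nim row of size 16, so its Grundy value is 16.
By the Sprague-Grundy theorem, the Grundy value of a sum of independent games is the XOR of the component values.
Combined value = 8 XOR 1 XOR 16 = 25.

25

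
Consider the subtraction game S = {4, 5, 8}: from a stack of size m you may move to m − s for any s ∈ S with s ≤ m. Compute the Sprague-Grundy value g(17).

1

Build the Grundy sequence with g(k) = mex{g(k−s) : s ∈ {4, 5, 8}, s ≤ k}:
k:     0  1  2  3  4  5  6  7  8  9 10 11 12 13 14 15 16 17
g(k):  0  0  0  0  1  1  1  1  2  2  2  2  0  0  0  0  1  1
So g(17) = 1.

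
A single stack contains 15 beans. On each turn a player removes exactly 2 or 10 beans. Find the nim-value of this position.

1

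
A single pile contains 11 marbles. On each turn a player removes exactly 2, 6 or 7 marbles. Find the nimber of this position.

Build the Grundy sequence with g(k) = mex{g(k−s) : s ∈ {2, 6, 7}, s ≤ k}:
g(0) = mex{} = 0
g(1) = mex{} = 0
g(2) = mex{0} = 1
g(3) = mex{0} = 1
g(4) = mex{1} = 0
g(5) = mex{1} = 0
g(6) = mex{0} = 1
g(7) = mex{0} = 1
g(8) = mex{0,1} = 2
g(9) = mex{1} = 0
g(10) = mex{0,1,2} = 3
g(11) = mex{0} = 1
So g(11) = 1.

1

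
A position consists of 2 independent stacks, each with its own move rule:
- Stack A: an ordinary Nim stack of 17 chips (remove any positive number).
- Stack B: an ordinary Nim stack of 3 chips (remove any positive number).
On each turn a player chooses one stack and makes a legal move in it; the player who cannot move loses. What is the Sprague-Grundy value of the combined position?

18

Stack A is a plain Nim stack of size 17, so its Grundy value is 17.
Stack B is a plain Nim stack of size 3, so its Grundy value is 3.
The value of a disjunctive sum is the nim-sum of the parts.
Combined value = 17 XOR 3 = 18.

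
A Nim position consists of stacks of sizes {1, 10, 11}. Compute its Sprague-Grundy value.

0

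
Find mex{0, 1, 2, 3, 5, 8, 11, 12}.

4

The values 0, 1, 2, 3 are all present; 4 is the first non-negative integer missing from the set.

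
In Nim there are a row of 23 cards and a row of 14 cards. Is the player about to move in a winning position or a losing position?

Write each in binary and XOR column by column:
  10111  (23)
  01110  (14)
  -----
  11001  (25)
The nim-sum is 25 ≠ 0, so this is an N-position: the player to move can win.

Winning position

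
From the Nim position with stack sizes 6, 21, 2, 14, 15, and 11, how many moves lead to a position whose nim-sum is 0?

Compute the nim-sum pairwise:
6 XOR 21 = 19
19 XOR 2 = 17
17 XOR 14 = 31
31 XOR 15 = 16
16 XOR 11 = 27
The overall nim-sum is X = 27. A stack of size p has a winning move iff p XOR X < p (reduce it to p XOR X).
  6: 6 XOR 27 = 29 ≥ 6 — no move.
  21: 21 XOR 27 = 14 < 21 — winning move (to 14).
  2: 2 XOR 27 = 25 ≥ 2 — no move.
  14: 14 XOR 27 = 21 ≥ 14 — no move.
  15: 15 XOR 27 = 20 ≥ 15 — no move.
  11: 11 XOR 27 = 16 ≥ 11 — no move.
That gives 1 winning move.

1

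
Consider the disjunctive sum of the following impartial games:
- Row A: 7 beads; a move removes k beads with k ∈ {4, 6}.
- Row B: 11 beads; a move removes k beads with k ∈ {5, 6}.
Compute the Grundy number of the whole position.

1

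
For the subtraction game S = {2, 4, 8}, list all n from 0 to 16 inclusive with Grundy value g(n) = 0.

0, 1, 6, 7, 12, 13

Grundy values for subtraction set {2, 4, 8}:
k:     0  1  2  3  4  5  6  7  8  9 10 11 12 13 14 15 16
g(k):  0  0  1  1  2  2  0  0  1  1  2  2  0  0  1  1  2
The P-positions (g = 0) in 0..16 are 0, 1, 6, 7, 12, 13.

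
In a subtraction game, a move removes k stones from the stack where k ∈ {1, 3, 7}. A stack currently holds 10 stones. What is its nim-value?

Build the Grundy sequence with g(k) = mex{g(k−s) : s ∈ {1, 3, 7}, s ≤ k}:
g(0) = mex{} = 0
g(1) = mex{0} = 1
g(2) = mex{1} = 0
g(3) = mex{0} = 1
g(4) = mex{1} = 0
g(5) = mex{0} = 1
g(6) = mex{1} = 0
g(7) = mex{0} = 1
g(8) = mex{1} = 0
g(9) = mex{0} = 1
g(10) = mex{1} = 0
So g(10) = 0.

0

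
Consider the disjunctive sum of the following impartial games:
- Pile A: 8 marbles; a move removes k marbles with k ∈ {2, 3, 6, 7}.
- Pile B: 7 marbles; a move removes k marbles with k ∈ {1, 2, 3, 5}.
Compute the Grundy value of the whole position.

For pile A, compute g(0), g(1), … with moves {2, 3, 6, 7}:
k:     0  1  2  3  4  5  6  7  8
g(k):  0  0  1  1  2  0  3  1  2
So g(8) = 2.
For pile B, compute g(0), g(1), … with moves {1, 2, 3, 5}:
g(0) = mex{} = 0
g(1) = mex{0} = 1
g(2) = mex{0,1} = 2
g(3) = mex{0,1,2} = 3
g(4) = mex{1,2,3} = 0
g(5) = mex{0,2,3} = 1
g(6) = mex{0,1,3} = 2
g(7) = mex{0,1,2} = 3
So g(7) = 3.
By the Sprague-Grundy theorem, the Grundy value of a sum of independent games is the XOR of the component values.
Combined value = 2 XOR 3 = 1.

1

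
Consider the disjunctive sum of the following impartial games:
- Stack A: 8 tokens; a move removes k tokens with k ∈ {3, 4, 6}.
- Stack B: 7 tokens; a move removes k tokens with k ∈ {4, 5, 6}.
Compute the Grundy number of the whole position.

3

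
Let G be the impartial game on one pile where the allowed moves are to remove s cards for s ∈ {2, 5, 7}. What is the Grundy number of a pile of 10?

Grundy values for subtraction set {2, 5, 7}:
k:     0  1  2  3  4  5  6  7  8  9 10
g(k):  0  0  1  1  0  2  1  3  2  2  0
So g(10) = 0.

0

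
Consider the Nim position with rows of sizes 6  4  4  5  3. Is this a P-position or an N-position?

Compute the nim-sum pairwise:
6 ^ 4 = 2
2 ^ 4 = 6
6 ^ 5 = 3
3 ^ 3 = 0
The nim-sum is 0, so this is a P-position: the player to move is in a losing position under optimal play.

P-position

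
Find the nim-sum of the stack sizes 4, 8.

12

Compute the nim-sum pairwise:
4 ⊕ 8 = 12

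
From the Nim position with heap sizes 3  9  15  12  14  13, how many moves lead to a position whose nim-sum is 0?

5

Compute the nim-sum pairwise:
3 ^ 9 = 10
10 ^ 15 = 5
5 ^ 12 = 9
9 ^ 14 = 7
7 ^ 13 = 10
The overall nim-sum is X = 10. A heap of size p has a winning move iff p XOR X < p (reduce it to p XOR X).
  3: 3 XOR 10 = 9 ≥ 3 — no move.
  9: 9 XOR 10 = 3 < 9 — winning move (to 3).
  15: 15 XOR 10 = 5 < 15 — winning move (to 5).
  12: 12 XOR 10 = 6 < 12 — winning move (to 6).
  14: 14 XOR 10 = 4 < 14 — winning move (to 4).
  13: 13 XOR 10 = 7 < 13 — winning move (to 7).
That gives 5 winning moves.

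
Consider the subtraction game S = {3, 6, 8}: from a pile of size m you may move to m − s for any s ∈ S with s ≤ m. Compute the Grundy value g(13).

Grundy values for subtraction set {3, 6, 8}:
k:     0  1  2  3  4  5  6  7  8  9 10 11 12 13
g(k):  0  0  0  1  1  1  2  2  2  3  3  0  0  0
So g(13) = 0.

0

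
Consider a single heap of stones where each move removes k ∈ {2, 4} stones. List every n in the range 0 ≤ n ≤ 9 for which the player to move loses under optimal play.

0, 1, 6, 7

Build the Grundy sequence with g(k) = mex{g(k−s) : s ∈ {2, 4}, s ≤ k}:
k:     0  1  2  3  4  5  6  7  8  9
g(k):  0  0  1  1  2  2  0  0  1  1
The P-positions (g = 0) in 0..9 are 0, 1, 6, 7.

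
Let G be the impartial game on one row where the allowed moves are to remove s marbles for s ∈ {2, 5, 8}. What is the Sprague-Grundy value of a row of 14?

0

Grundy values for subtraction set {2, 5, 8}:
g(0) = mex{} = 0
g(1) = mex{} = 0
g(2) = mex{0} = 1
g(3) = mex{0} = 1
g(4) = mex{1} = 0
g(5) = mex{0,1} = 2
g(6) = mex{0} = 1
g(7) = mex{1,2} = 0
g(8) = mex{0,1} = 2
g(9) = mex{0} = 1
g(10) = mex{1,2} = 0
g(11) = mex{1} = 0
g(12) = mex{0} = 1
g(13) = mex{0,2} = 1
g(14) = mex{1} = 0
So g(14) = 0.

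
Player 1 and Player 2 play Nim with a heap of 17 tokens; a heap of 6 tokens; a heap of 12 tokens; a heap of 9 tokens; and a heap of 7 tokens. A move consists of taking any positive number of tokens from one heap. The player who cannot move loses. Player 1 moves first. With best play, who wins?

Bitwise XOR of the heap sizes:
  10001  (17)
  00110  (6)
  01100  (12)
  01001  (9)
  00111  (7)
  -----
  10101  (21)
The nim-sum is 21 ≠ 0, so this is an N-position: the player to move can win; Player 1 has a winning move.

Player 1 wins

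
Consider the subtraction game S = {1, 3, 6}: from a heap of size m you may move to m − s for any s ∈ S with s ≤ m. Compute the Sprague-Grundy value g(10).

1

Compute g(0), g(1), … for moves {1, 3, 6}:
g(0) = mex{} = 0
g(1) = mex{0} = 1
g(2) = mex{1} = 0
g(3) = mex{0} = 1
g(4) = mex{1} = 0
g(5) = mex{0} = 1
g(6) = mex{0,1} = 2
g(7) = mex{0,1,2} = 3
g(8) = mex{0,1,3} = 2
g(9) = mex{1,2} = 0
g(10) = mex{0,3} = 1
So g(10) = 1.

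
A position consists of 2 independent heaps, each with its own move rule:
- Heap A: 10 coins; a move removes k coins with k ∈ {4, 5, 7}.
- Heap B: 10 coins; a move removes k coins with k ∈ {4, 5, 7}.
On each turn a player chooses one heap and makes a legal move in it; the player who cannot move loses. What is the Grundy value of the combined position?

0

Build the Grundy sequence for heap A with g(k) = mex{g(k−s) : s ∈ {4, 5, 7}, s ≤ k}:
k:     0  1  2  3  4  5  6  7  8  9 10
g(k):  0  0  0  0  1  1  1  1  2  2  2
So g(10) = 2.
For heap B, compute g(0), g(1), … with moves {4, 5, 7}:
g(0) = mex{} = 0
g(1) = mex{} = 0
g(2) = mex{} = 0
g(3) = mex{} = 0
g(4) = mex{0} = 1
g(5) = mex{0} = 1
g(6) = mex{0} = 1
g(7) = mex{0} = 1
g(8) = mex{0,1} = 2
g(9) = mex{0,1} = 2
g(10) = mex{0,1} = 2
So g(10) = 2.
The value of a disjunctive sum is the nim-sum of the parts.
Combined value = 2 ⊕ 2 = 0.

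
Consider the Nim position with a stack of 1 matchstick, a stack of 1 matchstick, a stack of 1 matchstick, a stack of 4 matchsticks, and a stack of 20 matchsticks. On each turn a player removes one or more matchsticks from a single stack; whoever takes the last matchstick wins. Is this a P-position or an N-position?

Compute the nim-sum pairwise:
1 XOR 1 = 0
0 XOR 1 = 1
1 XOR 4 = 5
5 XOR 20 = 17
The nim-sum is 17 ≠ 0, so this is an N-position: the player to move can win.

N-position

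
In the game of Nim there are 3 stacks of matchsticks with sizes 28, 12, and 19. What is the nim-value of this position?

3

Nim-sum: 28 XOR 12 XOR 19 = 3.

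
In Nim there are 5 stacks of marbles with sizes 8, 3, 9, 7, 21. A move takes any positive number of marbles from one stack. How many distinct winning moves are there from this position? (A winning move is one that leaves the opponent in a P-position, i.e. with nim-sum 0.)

Compute the nim-sum pairwise:
8 ^ 3 = 11
11 ^ 9 = 2
2 ^ 7 = 5
5 ^ 21 = 16
The overall nim-sum is X = 16. A stack of size p has a winning move iff p XOR X < p (reduce it to p XOR X).
  8: 8 XOR 16 = 24 ≥ 8 — no move.
  3: 3 XOR 16 = 19 ≥ 3 — no move.
  9: 9 XOR 16 = 25 ≥ 9 — no move.
  7: 7 XOR 16 = 23 ≥ 7 — no move.
  21: 21 XOR 16 = 5 < 21 — winning move (to 5).
That gives 1 winning move.

1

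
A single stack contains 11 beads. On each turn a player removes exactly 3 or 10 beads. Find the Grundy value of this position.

Build the Grundy sequence with g(k) = mex{g(k−s) : s ∈ {3, 10}, s ≤ k}:
g(0) = mex{} = 0
g(1) = mex{} = 0
g(2) = mex{} = 0
g(3) = mex{0} = 1
g(4) = mex{0} = 1
g(5) = mex{0} = 1
g(6) = mex{1} = 0
g(7) = mex{1} = 0
g(8) = mex{1} = 0
g(9) = mex{0} = 1
g(10) = mex{0} = 1
g(11) = mex{0} = 1
So g(11) = 1.

1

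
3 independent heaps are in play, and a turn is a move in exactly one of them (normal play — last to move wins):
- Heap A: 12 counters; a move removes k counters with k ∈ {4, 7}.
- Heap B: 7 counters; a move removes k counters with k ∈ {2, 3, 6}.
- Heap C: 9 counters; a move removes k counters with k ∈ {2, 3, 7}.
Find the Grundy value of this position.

3

Grundy values for heap A (subtraction set {4, 7}):
g(0) = mex{} = 0
g(1) = mex{} = 0
g(2) = mex{} = 0
g(3) = mex{} = 0
g(4) = mex{0} = 1
g(5) = mex{0} = 1
g(6) = mex{0} = 1
g(7) = mex{0} = 1
g(8) = mex{0,1} = 2
g(9) = mex{0,1} = 2
g(10) = mex{0,1} = 2
g(11) = mex{1} = 0
g(12) = mex{1,2} = 0
So g(12) = 0.
For heap B, compute g(0), g(1), … with moves {2, 3, 6}:
g(0) = mex{} = 0
g(1) = mex{} = 0
g(2) = mex{0} = 1
g(3) = mex{0} = 1
g(4) = mex{0,1} = 2
g(5) = mex{1} = 0
g(6) = mex{0,1,2} = 3
g(7) = mex{0,2} = 1
So g(7) = 1.
Build the Grundy sequence for heap C with g(k) = mex{g(k−s) : s ∈ {2, 3, 7}, s ≤ k}:
k:     0  1  2  3  4  5  6  7  8  9
g(k):  0  0  1  1  2  0  0  1  1  2
So g(9) = 2.
By the Sprague-Grundy theorem, the Grundy value of a sum of independent games is the XOR of the component values.
Combined value = 0 ⊕ 1 ⊕ 2 = 3.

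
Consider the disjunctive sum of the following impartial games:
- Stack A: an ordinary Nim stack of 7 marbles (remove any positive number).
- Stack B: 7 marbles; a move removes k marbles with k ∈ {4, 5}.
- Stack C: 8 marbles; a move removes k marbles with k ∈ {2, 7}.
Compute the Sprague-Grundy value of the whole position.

Stack A is a plain Nim stack of size 7, so its Grundy value is 7.
Build the Grundy sequence for stack B with g(k) = mex{g(k−s) : s ∈ {4, 5}, s ≤ k}:
k:     0  1  2  3  4  5  6  7
g(k):  0  0  0  0  1  1  1  1
So g(7) = 1.
Grundy values for stack C (subtraction set {2, 7}):
g(0) = mex{} = 0
g(1) = mex{} = 0
g(2) = mex{0} = 1
g(3) = mex{0} = 1
g(4) = mex{1} = 0
g(5) = mex{1} = 0
g(6) = mex{0} = 1
g(7) = mex{0} = 1
g(8) = mex{0,1} = 2
So g(8) = 2.
By the Sprague-Grundy theorem, the Grundy value of a sum of independent games is the XOR of the component values.
Combined value = 7 XOR 1 XOR 2 = 4.

4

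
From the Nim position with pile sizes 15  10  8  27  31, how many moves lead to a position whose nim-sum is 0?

5

Compute the nim-sum pairwise:
15 ⊕ 10 = 5
5 ⊕ 8 = 13
13 ⊕ 27 = 22
22 ⊕ 31 = 9
The overall nim-sum is X = 9. A pile of size p has a winning move iff p XOR X < p (reduce it to p XOR X).
  15: 15 XOR 9 = 6 < 15 — winning move (to 6).
  10: 10 XOR 9 = 3 < 10 — winning move (to 3).
  8: 8 XOR 9 = 1 < 8 — winning move (to 1).
  27: 27 XOR 9 = 18 < 27 — winning move (to 18).
  31: 31 XOR 9 = 22 < 31 — winning move (to 22).
That gives 5 winning moves.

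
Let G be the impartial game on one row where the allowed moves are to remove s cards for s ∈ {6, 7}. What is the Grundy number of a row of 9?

1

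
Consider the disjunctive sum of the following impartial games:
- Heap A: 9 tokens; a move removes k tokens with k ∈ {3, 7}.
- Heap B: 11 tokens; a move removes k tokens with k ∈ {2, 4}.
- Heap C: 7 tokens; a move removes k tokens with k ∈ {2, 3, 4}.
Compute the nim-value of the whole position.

Grundy values for heap A (subtraction set {3, 7}):
k:     0  1  2  3  4  5  6  7  8  9
g(k):  0  0  0  1  1  1  0  2  2  1
So g(9) = 1.
For heap B, compute g(0), g(1), … with moves {2, 4}:
k:     0  1  2  3  4  5  6  7  8  9 10 11
g(k):  0  0  1  1  2  2  0  0  1  1  2  2
So g(11) = 2.
Build the Grundy sequence for heap C with g(k) = mex{g(k−s) : s ∈ {2, 3, 4}, s ≤ k}:
k:     0  1  2  3  4  5  6  7
g(k):  0  0  1  1  2  2  0  0
So g(7) = 0.
By the Sprague-Grundy theorem, the Grundy value of a sum of independent games is the XOR of the component values.
Combined value = 1 ⊕ 2 ⊕ 0 = 3.

3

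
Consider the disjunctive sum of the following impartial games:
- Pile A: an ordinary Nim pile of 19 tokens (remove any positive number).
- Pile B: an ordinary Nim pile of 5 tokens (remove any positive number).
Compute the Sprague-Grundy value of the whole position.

22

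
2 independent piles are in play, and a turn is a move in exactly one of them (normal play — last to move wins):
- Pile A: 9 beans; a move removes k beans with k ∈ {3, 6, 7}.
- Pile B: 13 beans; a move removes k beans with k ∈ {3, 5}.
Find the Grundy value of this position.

2

Grundy values for pile A (subtraction set {3, 6, 7}):
g(0) = mex{} = 0
g(1) = mex{} = 0
g(2) = mex{} = 0
g(3) = mex{0} = 1
g(4) = mex{0} = 1
g(5) = mex{0} = 1
g(6) = mex{0,1} = 2
g(7) = mex{0,1} = 2
g(8) = mex{0,1} = 2
g(9) = mex{0,1,2} = 3
So g(9) = 3.
Build the Grundy sequence for pile B with g(k) = mex{g(k−s) : s ∈ {3, 5}, s ≤ k}:
g(0) = mex{} = 0
g(1) = mex{} = 0
g(2) = mex{} = 0
g(3) = mex{0} = 1
g(4) = mex{0} = 1
g(5) = mex{0} = 1
g(6) = mex{0,1} = 2
g(7) = mex{0,1} = 2
g(8) = mex{1} = 0
g(9) = mex{1,2} = 0
g(10) = mex{1,2} = 0
g(11) = mex{0,2} = 1
g(12) = mex{0,2} = 1
g(13) = mex{0} = 1
So g(13) = 1.
By the Sprague-Grundy theorem, the Grundy value of a sum of independent games is the XOR of the component values.
Combined value = 3 ⊕ 1 = 2.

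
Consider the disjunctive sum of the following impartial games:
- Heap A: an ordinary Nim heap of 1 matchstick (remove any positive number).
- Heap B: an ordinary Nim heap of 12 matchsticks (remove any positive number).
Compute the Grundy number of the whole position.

Heap A is a plain Nim heap of size 1, so its Grundy value is 1.
Heap B is a plain Nim heap of size 12, so its Grundy value is 12.
By the Sprague-Grundy theorem, the Grundy value of a sum of independent games is the XOR of the component values.
Combined value = 1 XOR 12 = 13.

13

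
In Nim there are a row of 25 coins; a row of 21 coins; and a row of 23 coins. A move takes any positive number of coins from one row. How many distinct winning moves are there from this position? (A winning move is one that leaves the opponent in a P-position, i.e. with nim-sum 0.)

3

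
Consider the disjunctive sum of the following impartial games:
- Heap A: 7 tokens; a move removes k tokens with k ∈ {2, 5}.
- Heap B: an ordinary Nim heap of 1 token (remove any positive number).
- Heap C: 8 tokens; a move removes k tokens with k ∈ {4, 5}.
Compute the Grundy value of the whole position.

3

Grundy values for heap A (subtraction set {2, 5}):
k:     0  1  2  3  4  5  6  7
g(k):  0  0  1  1  0  2  1  0
So g(7) = 0.
Heap B is a plain Nim heap of size 1, so its Grundy value is 1.
Grundy values for heap C (subtraction set {4, 5}):
g(0) = mex{} = 0
g(1) = mex{} = 0
g(2) = mex{} = 0
g(3) = mex{} = 0
g(4) = mex{0} = 1
g(5) = mex{0} = 1
g(6) = mex{0} = 1
g(7) = mex{0} = 1
g(8) = mex{0,1} = 2
So g(8) = 2.
By the Sprague-Grundy theorem, the Grundy value of a sum of independent games is the XOR of the component values.
Combined value = 0 ⊕ 1 ⊕ 2 = 3.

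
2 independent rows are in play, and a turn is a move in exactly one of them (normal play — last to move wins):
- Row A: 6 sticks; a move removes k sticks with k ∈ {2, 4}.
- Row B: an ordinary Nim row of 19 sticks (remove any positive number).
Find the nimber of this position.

19

Grundy values for row A (subtraction set {2, 4}):
k:     0  1  2  3  4  5  6
g(k):  0  0  1  1  2  2  0
So g(6) = 0.
Row B is a plain Nim row of size 19, so its Grundy value is 19.
The value of a disjunctive sum is the nim-sum of the parts.
Combined value = 0 ⊕ 19 = 19.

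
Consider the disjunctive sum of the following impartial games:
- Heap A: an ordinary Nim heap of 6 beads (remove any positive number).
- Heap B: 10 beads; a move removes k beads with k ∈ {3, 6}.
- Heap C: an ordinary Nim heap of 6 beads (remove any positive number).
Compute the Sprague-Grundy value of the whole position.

0

Heap A is a plain Nim heap of size 6, so its Grundy value is 6.
For heap B, compute g(0), g(1), … with moves {3, 6}:
k:     0  1  2  3  4  5  6  7  8  9 10
g(k):  0  0  0  1  1  1  2  2  2  0  0
So g(10) = 0.
Heap C is a plain Nim heap of size 6, so its Grundy value is 6.
By the Sprague-Grundy theorem, the Grundy value of a sum of independent games is the XOR of the component values.
Combined value = 6 ⊕ 0 ⊕ 6 = 0.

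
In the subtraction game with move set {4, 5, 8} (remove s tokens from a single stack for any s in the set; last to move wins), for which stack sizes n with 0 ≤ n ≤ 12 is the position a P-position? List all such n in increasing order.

Compute g(0), g(1), … for moves {4, 5, 8}:
k:     0  1  2  3  4  5  6  7  8  9 10 11 12
g(k):  0  0  0  0  1  1  1  1  2  2  2  2  0
The P-positions (g = 0) in 0..12 are 0, 1, 2, 3, 12.

0, 1, 2, 3, 12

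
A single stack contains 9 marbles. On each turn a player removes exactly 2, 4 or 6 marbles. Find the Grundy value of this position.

0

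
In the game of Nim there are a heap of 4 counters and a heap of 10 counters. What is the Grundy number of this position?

Compute the nim-sum pairwise:
4 XOR 10 = 14

14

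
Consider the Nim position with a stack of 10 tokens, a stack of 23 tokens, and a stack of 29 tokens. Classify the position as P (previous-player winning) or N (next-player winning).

Write each in binary and XOR column by column:
  01010  (10)
  10111  (23)
  11101  (29)
  -----
  00000  (0)
The nim-sum is 0, so this is a P-position: the player to move is in a losing position under optimal play.

P-position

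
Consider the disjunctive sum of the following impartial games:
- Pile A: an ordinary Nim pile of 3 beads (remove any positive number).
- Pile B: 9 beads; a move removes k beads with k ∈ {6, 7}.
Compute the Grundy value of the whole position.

2

Pile A is a plain Nim pile of size 3, so its Grundy value is 3.
For pile B, compute g(0), g(1), … with moves {6, 7}:
k:     0  1  2  3  4  5  6  7  8  9
g(k):  0  0  0  0  0  0  1  1  1  1
So g(9) = 1.
By the Sprague-Grundy theorem, the Grundy value of a sum of independent games is the XOR of the component values.
Combined value = 3 ⊕ 1 = 2.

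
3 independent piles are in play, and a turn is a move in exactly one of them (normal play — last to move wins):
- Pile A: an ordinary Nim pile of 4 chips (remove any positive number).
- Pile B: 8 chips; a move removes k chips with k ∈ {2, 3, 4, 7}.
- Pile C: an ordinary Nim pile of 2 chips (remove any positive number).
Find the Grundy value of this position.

Pile A is a plain Nim pile of size 4, so its Grundy value is 4.
Build the Grundy sequence for pile B with g(k) = mex{g(k−s) : s ∈ {2, 3, 4, 7}, s ≤ k}:
k:     0  1  2  3  4  5  6  7  8
g(k):  0  0  1  1  2  2  0  3  1
So g(8) = 1.
Pile C is a plain Nim pile of size 2, so its Grundy value is 2.
By the Sprague-Grundy theorem, the Grundy value of a sum of independent games is the XOR of the component values.
Combined value = 4 XOR 1 XOR 2 = 7.

7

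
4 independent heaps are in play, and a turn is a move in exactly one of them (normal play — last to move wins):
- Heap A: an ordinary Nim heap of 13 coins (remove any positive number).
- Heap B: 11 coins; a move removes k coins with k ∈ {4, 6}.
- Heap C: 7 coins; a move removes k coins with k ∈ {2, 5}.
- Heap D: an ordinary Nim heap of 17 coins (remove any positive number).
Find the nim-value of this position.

Heap A is a plain Nim heap of size 13, so its Grundy value is 13.
For heap B, compute g(0), g(1), … with moves {4, 6}:
k:     0  1  2  3  4  5  6  7  8  9 10 11
g(k):  0  0  0  0  1  1  1  1  2  2  0  0
So g(11) = 0.
For heap C, compute g(0), g(1), … with moves {2, 5}:
g(0) = mex{} = 0
g(1) = mex{} = 0
g(2) = mex{0} = 1
g(3) = mex{0} = 1
g(4) = mex{1} = 0
g(5) = mex{0,1} = 2
g(6) = mex{0} = 1
g(7) = mex{1,2} = 0
So g(7) = 0.
Heap D is a plain Nim heap of size 17, so its Grundy value is 17.
By the Sprague-Grundy theorem, the Grundy value of a sum of independent games is the XOR of the component values.
Combined value = 13 XOR 0 XOR 0 XOR 17 = 28.

28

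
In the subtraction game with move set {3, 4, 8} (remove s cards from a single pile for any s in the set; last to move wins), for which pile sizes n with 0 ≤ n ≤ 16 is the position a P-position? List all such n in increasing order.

0, 1, 2, 7, 12, 13, 14

Build the Grundy sequence with g(k) = mex{g(k−s) : s ∈ {3, 4, 8}, s ≤ k}:
k:     0  1  2  3  4  5  6  7  8  9 10 11 12 13 14 15 16
g(k):  0  0  0  1  1  1  2  0  2  3  1  3  0  0  0  1  1
The P-positions (g = 0) in 0..16 are 0, 1, 2, 7, 12, 13, 14.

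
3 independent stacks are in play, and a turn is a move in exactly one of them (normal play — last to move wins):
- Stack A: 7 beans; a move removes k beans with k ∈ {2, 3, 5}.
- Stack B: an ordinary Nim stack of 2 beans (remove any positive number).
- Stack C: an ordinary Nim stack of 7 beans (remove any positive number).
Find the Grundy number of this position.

Build the Grundy sequence for stack A with g(k) = mex{g(k−s) : s ∈ {2, 3, 5}, s ≤ k}:
g(0) = mex{} = 0
g(1) = mex{} = 0
g(2) = mex{0} = 1
g(3) = mex{0} = 1
g(4) = mex{0,1} = 2
g(5) = mex{0,1} = 2
g(6) = mex{0,1,2} = 3
g(7) = mex{1,2} = 0
So g(7) = 0.
Stack B is a plain Nim stack of size 2, so its Grundy value is 2.
Stack C is a plain Nim stack of size 7, so its Grundy value is 7.
The value of a disjunctive sum is the nim-sum of the parts.
Combined value = 0 ⊕ 2 ⊕ 7 = 5.

5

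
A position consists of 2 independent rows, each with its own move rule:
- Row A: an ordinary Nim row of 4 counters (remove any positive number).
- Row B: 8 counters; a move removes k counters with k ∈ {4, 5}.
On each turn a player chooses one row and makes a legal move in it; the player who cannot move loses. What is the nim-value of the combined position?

6

Row A is a plain Nim row of size 4, so its Grundy value is 4.
For row B, compute g(0), g(1), … with moves {4, 5}:
k:     0  1  2  3  4  5  6  7  8
g(k):  0  0  0  0  1  1  1  1  2
So g(8) = 2.
The value of a disjunctive sum is the nim-sum of the parts.
Combined value = 4 XOR 2 = 6.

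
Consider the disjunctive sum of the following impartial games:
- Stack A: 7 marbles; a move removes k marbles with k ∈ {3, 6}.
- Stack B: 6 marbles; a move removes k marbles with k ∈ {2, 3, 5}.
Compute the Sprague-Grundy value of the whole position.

Build the Grundy sequence for stack A with g(k) = mex{g(k−s) : s ∈ {3, 6}, s ≤ k}:
k:     0  1  2  3  4  5  6  7
g(k):  0  0  0  1  1  1  2  2
So g(7) = 2.
Build the Grundy sequence for stack B with g(k) = mex{g(k−s) : s ∈ {2, 3, 5}, s ≤ k}:
k:     0  1  2  3  4  5  6
g(k):  0  0  1  1  2  2  3
So g(6) = 3.
The value of a disjunctive sum is the nim-sum of the parts.
Combined value = 2 XOR 3 = 1.

1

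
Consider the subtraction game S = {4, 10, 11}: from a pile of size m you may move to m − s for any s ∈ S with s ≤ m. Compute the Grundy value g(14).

3

Compute g(0), g(1), … for moves {4, 10, 11}:
k:     0  1  2  3  4  5  6  7  8  9 10 11 12 13 14
g(k):  0  0  0  0  1  1  1  1  0  0  2  2  1  1  3
So g(14) = 3.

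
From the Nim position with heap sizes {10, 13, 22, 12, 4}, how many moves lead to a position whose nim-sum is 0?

1

Nim-sum: 10 XOR 13 XOR 22 XOR 12 XOR 4 = 25.
The overall nim-sum is X = 25. A heap of size p has a winning move iff p XOR X < p (reduce it to p XOR X).
  10: 10 XOR 25 = 19 ≥ 10 — no move.
  13: 13 XOR 25 = 20 ≥ 13 — no move.
  22: 22 XOR 25 = 15 < 22 — winning move (to 15).
  12: 12 XOR 25 = 21 ≥ 12 — no move.
  4: 4 XOR 25 = 29 ≥ 4 — no move.
That gives 1 winning move.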